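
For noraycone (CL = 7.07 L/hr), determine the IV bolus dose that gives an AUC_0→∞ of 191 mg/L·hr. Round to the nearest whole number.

Dose_iv = CL × AUC_0→∞
     = 7.07 × 191 = 1350.37 mg

Dose = 1350 mg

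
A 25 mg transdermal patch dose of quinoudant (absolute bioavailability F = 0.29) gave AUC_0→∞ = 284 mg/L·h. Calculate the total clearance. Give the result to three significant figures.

CL = F × Dose / AUC_0→∞
   = 0.29 × 25 / 284 = 0.0255282 L/h

CL = 0.0255 L/h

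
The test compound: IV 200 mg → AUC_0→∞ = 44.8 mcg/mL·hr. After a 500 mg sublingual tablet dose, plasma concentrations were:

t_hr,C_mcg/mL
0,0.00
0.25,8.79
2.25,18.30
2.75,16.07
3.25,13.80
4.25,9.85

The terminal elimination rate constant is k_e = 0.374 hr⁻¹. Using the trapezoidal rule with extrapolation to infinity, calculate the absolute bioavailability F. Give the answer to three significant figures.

Trapezoidal AUC_0→4.25 (sublingual tablet):
  [0→0.25]: (0.00+8.79)/2 × 0.25 = 1.09875
  [0.25→2.25]: (8.79+18.30)/2 × 2 = 27.09
  [2.25→2.75]: (18.30+16.07)/2 × 0.5 = 8.5925
  [2.75→3.25]: (16.07+13.80)/2 × 0.5 = 7.4675
  [3.25→4.25]: (13.80+9.85)/2 × 1 = 11.825
  Sum = 56.07375 mcg/mL·hr
Tail: C_last/k_e = 9.85/0.374 = 26.337
AUC_0→∞ (sublingual tablet) = 56.07375 + 26.337 = 82.41075 mcg/mL·hr
F = (AUC_ev/D_ev)/(AUC_iv/D_iv) = (82.41075/500)/(44.8/200) = 0.1648215/0.224 = 0.7358

F = 0.736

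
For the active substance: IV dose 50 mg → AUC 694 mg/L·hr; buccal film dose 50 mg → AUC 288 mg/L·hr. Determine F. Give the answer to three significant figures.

F = (AUC_ev / D_ev) / (AUC_iv / D_iv)
  = (288/50) / (694/50)
  = 5.76 / 13.88 = 0.4150

F = 0.415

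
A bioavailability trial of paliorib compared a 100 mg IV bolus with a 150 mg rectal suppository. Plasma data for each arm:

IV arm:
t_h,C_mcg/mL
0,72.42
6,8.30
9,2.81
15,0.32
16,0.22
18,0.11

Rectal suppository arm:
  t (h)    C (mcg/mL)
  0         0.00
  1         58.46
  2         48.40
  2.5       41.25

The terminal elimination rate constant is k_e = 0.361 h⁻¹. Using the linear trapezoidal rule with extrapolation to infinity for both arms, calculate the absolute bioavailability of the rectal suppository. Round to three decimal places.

F = 0.543

Trapezoidal AUC_0→18 (IV):
  [0→6]: (72.42+8.30)/2 × 6 = 242.16
  [6→9]: (8.30+2.81)/2 × 3 = 16.665
  [9→15]: (2.81+0.32)/2 × 6 = 9.39
  [15→16]: (0.32+0.22)/2 × 1 = 0.27
  [16→18]: (0.22+0.11)/2 × 2 = 0.33
  Sum = 268.815 mcg/mL·h
IV tail: 0.11/0.361 = 0.305; AUC_iv,0→∞ = 268.815 + 0.305 = 269.12 mcg/mL·h
Trapezoidal AUC_0→2.5 (rectal suppository):
  [0→1]: (0.00+58.46)/2 × 1 = 29.23
  [1→2]: (58.46+48.40)/2 × 1 = 53.43
  [2→2.5]: (48.40+41.25)/2 × 0.5 = 22.4125
  Sum = 105.0725 mcg/mL·h
rectal suppository tail: 41.25/0.361 = 114.266; AUC_ev,0→∞ = 105.0725 + 114.266 = 219.3385 mcg/mL·h
F = (AUC_ev/D_ev)/(AUC_iv/D_iv) = (219.3385/150)/(269.12/100) = 1.46226/2.6912 = 0.5433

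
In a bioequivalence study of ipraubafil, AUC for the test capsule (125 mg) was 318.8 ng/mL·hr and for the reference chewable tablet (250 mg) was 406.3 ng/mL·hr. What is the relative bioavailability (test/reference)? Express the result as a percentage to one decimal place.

F_rel = 156.9%

F_rel = (AUC_test/D_test) / (AUC_ref/D_ref)
      = (318.8/125) / (406.3/250)
      = 2.5504 / 1.6252 = 1.5693 = 156.93%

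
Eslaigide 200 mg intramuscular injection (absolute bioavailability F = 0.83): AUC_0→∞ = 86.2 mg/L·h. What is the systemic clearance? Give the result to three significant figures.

CL = F × Dose / AUC_0→∞
   = 0.83 × 200 / 86.2 = 1.92575 L/h

CL = 1.93 L/h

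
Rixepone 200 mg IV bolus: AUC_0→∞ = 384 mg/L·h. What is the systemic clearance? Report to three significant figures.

CL = 0.521 L/h

CL = Dose_iv / AUC_0→∞
   = 200 / 384 = 0.520833 L/h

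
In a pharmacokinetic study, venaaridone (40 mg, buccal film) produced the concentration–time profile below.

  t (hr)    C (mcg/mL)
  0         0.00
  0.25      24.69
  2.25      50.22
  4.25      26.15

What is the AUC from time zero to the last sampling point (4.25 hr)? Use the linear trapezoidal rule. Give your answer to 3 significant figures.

Trapezoidal AUC_0→4.25:
  [0→0.25]: (0.00+24.69)/2 × 0.25 = 3.08625
  [0.25→2.25]: (24.69+50.22)/2 × 2 = 74.91
  [2.25→4.25]: (50.22+26.15)/2 × 2 = 76.37
  Sum = 154.36625 mcg/mL·hr

AUC = 154 mcg/mL·hr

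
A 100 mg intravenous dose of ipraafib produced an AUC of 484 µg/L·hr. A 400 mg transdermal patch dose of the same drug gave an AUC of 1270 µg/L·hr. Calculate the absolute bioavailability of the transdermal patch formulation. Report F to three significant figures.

F = (AUC_ev / D_ev) / (AUC_iv / D_iv)
  = (1270/400) / (484/100)
  = 3.175 / 4.84 = 0.6560

F = 0.656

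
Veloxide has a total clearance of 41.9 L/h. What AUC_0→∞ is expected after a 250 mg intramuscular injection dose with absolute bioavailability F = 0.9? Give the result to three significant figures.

AUC = 5.37 mg/L·h

AUC_0→∞ = F × Dose / CL
        = 0.9 × 250 / 41.9 = 5.36993 mg/L·h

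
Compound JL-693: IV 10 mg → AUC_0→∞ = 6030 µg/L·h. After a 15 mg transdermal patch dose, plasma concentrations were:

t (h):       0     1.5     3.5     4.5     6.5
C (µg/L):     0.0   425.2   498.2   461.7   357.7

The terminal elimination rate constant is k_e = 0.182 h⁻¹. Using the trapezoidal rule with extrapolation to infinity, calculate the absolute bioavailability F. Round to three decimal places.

F = 0.498

Trapezoidal AUC_0→6.5 (transdermal patch):
  [0→1.5]: (0.0+425.2)/2 × 1.5 = 318.9
  [1.5→3.5]: (425.2+498.2)/2 × 2 = 923.4
  [3.5→4.5]: (498.2+461.7)/2 × 1 = 479.95
  [4.5→6.5]: (461.7+357.7)/2 × 2 = 819.4
  Sum = 2541.65 µg/L·h
Tail: C_last/k_e = 357.7/0.182 = 1965.385
AUC_0→∞ (transdermal patch) = 2541.65 + 1965.385 = 4507.035 µg/L·h
F = (AUC_ev/D_ev)/(AUC_iv/D_iv) = (4507.035/15)/(6030/10) = 300.469/603 = 0.4983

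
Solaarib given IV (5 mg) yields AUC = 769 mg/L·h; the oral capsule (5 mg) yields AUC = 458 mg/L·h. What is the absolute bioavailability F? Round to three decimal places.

F = (AUC_ev / D_ev) / (AUC_iv / D_iv)
  = (458/5) / (769/5)
  = 91.6 / 153.8 = 0.5956

F = 0.596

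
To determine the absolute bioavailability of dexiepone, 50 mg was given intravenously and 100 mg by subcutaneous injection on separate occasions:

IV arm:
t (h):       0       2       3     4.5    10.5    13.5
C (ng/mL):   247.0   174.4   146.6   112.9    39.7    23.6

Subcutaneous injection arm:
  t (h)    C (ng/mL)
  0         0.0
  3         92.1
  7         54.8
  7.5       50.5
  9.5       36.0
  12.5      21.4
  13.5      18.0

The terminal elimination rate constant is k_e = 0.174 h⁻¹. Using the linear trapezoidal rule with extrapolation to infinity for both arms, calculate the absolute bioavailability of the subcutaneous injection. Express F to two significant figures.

F = 0.26

Trapezoidal AUC_0→13.5 (IV):
  [0→2]: (247.0+174.4)/2 × 2 = 421.4
  [2→3]: (174.4+146.6)/2 × 1 = 160.5
  [3→4.5]: (146.6+112.9)/2 × 1.5 = 194.625
  [4.5→10.5]: (112.9+39.7)/2 × 6 = 457.8
  [10.5→13.5]: (39.7+23.6)/2 × 3 = 94.95
  Sum = 1329.275 ng/mL·h
IV tail: 23.6/0.174 = 135.632; AUC_iv,0→∞ = 1329.275 + 135.632 = 1464.907 ng/mL·h
Trapezoidal AUC_0→13.5 (subcutaneous injection):
  [0→3]: (0.0+92.1)/2 × 3 = 138.15
  [3→7]: (92.1+54.8)/2 × 4 = 293.8
  [7→7.5]: (54.8+50.5)/2 × 0.5 = 26.325
  [7.5→9.5]: (50.5+36.0)/2 × 2 = 86.5
  [9.5→12.5]: (36.0+21.4)/2 × 3 = 86.1
  [12.5→13.5]: (21.4+18.0)/2 × 1 = 19.7
  Sum = 650.575 ng/mL·h
subcutaneous injection tail: 18.0/0.174 = 103.448; AUC_ev,0→∞ = 650.575 + 103.448 = 754.023 ng/mL·h
F = (AUC_ev/D_ev)/(AUC_iv/D_iv) = (754.023/100)/(1464.907/50) = 7.54023/29.29814 = 0.2574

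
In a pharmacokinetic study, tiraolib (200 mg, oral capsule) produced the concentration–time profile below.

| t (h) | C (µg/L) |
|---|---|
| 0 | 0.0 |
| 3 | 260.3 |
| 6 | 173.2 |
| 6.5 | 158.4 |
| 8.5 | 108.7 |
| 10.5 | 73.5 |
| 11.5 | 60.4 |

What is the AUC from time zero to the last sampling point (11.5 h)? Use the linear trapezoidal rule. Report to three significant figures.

Trapezoidal AUC_0→11.5:
  [0→3]: (0.0+260.3)/2 × 3 = 390.45
  [3→6]: (260.3+173.2)/2 × 3 = 650.25
  [6→6.5]: (173.2+158.4)/2 × 0.5 = 82.9
  [6.5→8.5]: (158.4+108.7)/2 × 2 = 267.1
  [8.5→10.5]: (108.7+73.5)/2 × 2 = 182.2
  [10.5→11.5]: (73.5+60.4)/2 × 1 = 66.95
  Sum = 1639.85 µg/L·h

AUC = 1640 µg/L·h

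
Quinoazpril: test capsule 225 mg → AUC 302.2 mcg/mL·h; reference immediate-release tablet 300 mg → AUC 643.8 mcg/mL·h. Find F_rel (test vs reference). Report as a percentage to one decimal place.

F_rel = (AUC_test/D_test) / (AUC_ref/D_ref)
      = (302.2/225) / (643.8/300)
      = 1.34311 / 2.146 = 0.6259 = 62.59%

F_rel = 62.6%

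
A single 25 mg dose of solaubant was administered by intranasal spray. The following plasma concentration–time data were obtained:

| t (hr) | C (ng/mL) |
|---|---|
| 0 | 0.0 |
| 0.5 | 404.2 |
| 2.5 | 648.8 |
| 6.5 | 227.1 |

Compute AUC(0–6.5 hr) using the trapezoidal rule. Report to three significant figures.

Trapezoidal AUC_0→6.5:
  [0→0.5]: (0.0+404.2)/2 × 0.5 = 101.05
  [0.5→2.5]: (404.2+648.8)/2 × 2 = 1053.0
  [2.5→6.5]: (648.8+227.1)/2 × 4 = 1751.8
  Sum = 2905.85 ng/mL·hr

AUC = 2910 ng/mL·hr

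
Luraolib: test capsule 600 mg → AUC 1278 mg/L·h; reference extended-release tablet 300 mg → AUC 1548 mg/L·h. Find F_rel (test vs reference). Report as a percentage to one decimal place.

F_rel = (AUC_test/D_test) / (AUC_ref/D_ref)
      = (1278/600) / (1548/300)
      = 2.13 / 5.16 = 0.4128 = 41.28%

F_rel = 41.3%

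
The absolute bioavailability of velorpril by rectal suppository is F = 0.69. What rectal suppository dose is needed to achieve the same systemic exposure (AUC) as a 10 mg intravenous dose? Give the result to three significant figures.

D_rectal = 14.5 mg

For equal systemic exposure: F × D_ev = D_iv
D_ev = D_iv / F = 10 / 0.69 = 14.4928 mg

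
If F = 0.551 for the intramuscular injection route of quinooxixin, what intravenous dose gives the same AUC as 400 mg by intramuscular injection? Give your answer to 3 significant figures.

Systemic exposure from an extravascular dose = F × D_ev, so the equivalent IV dose is F × D_ev.
D_iv = F × D_ev = 0.551 × 400 = 220.4 mg

D_iv = 220 mg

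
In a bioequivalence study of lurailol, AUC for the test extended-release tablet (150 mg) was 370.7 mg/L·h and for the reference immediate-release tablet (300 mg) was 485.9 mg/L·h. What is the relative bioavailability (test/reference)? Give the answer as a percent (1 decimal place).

F_rel = 152.6%

F_rel = (AUC_test/D_test) / (AUC_ref/D_ref)
      = (370.7/150) / (485.9/300)
      = 2.47133 / 1.61967 = 1.5258 = 152.58%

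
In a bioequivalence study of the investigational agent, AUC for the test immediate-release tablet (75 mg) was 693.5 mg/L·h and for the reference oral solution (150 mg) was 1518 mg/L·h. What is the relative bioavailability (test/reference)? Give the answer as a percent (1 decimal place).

F_rel = 91.4%

F_rel = (AUC_test/D_test) / (AUC_ref/D_ref)
      = (693.5/75) / (1518/150)
      = 9.24667 / 10.12 = 0.9137 = 91.37%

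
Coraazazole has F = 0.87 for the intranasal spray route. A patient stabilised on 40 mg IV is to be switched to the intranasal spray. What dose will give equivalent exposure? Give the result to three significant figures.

For equal systemic exposure: F × D_ev = D_iv
D_ev = D_iv / F = 40 / 0.87 = 45.977 mg

D_intranasal = 46.0 mg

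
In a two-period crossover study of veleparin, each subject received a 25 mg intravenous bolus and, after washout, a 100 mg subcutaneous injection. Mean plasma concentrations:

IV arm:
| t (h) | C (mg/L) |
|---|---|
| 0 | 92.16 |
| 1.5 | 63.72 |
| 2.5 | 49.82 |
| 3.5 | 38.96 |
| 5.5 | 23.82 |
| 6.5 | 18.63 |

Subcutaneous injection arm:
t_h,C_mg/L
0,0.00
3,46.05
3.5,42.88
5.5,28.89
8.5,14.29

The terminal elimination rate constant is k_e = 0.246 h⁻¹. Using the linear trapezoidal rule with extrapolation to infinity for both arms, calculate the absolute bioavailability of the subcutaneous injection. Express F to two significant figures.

F = 0.19

Trapezoidal AUC_0→6.5 (IV):
  [0→1.5]: (92.16+63.72)/2 × 1.5 = 116.91
  [1.5→2.5]: (63.72+49.82)/2 × 1 = 56.77
  [2.5→3.5]: (49.82+38.96)/2 × 1 = 44.39
  [3.5→5.5]: (38.96+23.82)/2 × 2 = 62.78
  [5.5→6.5]: (23.82+18.63)/2 × 1 = 21.225
  Sum = 302.075 mg/L·h
IV tail: 18.63/0.246 = 75.732; AUC_iv,0→∞ = 302.075 + 75.732 = 377.807 mg/L·h
Trapezoidal AUC_0→8.5 (subcutaneous injection):
  [0→3]: (0.00+46.05)/2 × 3 = 69.075
  [3→3.5]: (46.05+42.88)/2 × 0.5 = 22.2325
  [3.5→5.5]: (42.88+28.89)/2 × 2 = 71.77
  [5.5→8.5]: (28.89+14.29)/2 × 3 = 64.77
  Sum = 227.8475 mg/L·h
subcutaneous injection tail: 14.29/0.246 = 58.089; AUC_ev,0→∞ = 227.8475 + 58.089 = 285.9365 mg/L·h
F = (AUC_ev/D_ev)/(AUC_iv/D_iv) = (285.9365/100)/(377.807/25) = 2.859365/15.11228 = 0.1892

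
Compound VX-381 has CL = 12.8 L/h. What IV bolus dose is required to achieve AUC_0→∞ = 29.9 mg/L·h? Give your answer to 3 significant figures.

Dose = 383 mg

Dose_iv = CL × AUC_0→∞
     = 12.8 × 29.9 = 382.72 mg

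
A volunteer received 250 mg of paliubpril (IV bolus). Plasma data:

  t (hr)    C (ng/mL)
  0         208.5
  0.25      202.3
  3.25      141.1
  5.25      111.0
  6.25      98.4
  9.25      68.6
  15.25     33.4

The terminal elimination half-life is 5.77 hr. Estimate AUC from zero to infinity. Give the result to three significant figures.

AUC = 1760 ng/mL·hr

Trapezoidal AUC_0→15.25:
  [0→0.25]: (208.5+202.3)/2 × 0.25 = 51.35
  [0.25→3.25]: (202.3+141.1)/2 × 3 = 515.1
  [3.25→5.25]: (141.1+111.0)/2 × 2 = 252.1
  [5.25→6.25]: (111.0+98.4)/2 × 1 = 104.7
  [6.25→9.25]: (98.4+68.6)/2 × 3 = 250.5
  [9.25→15.25]: (68.6+33.4)/2 × 6 = 306.0
  Sum = 1479.75 ng/mL·hr
k_e = ln2 / t½ = 0.693147 / 5.77 = 0.1201 hr^-1
Extrapolated tail: C_last / k_e = 33.4 / 0.1201 = 278.102
AUC_0→∞ = 1479.75 + 278.102 = 1757.852 ng/mL·hr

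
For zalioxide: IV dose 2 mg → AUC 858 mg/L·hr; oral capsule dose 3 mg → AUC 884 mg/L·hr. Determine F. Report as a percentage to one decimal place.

F = (AUC_ev / D_ev) / (AUC_iv / D_iv)
  = (884/3) / (858/2)
  = 294.667 / 429 = 0.6869
  = 68.69%

F = 68.7%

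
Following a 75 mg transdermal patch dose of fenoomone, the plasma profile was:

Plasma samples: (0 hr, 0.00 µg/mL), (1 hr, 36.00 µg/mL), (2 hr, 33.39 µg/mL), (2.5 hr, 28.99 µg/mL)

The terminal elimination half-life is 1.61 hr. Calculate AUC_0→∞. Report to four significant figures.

Trapezoidal AUC_0→2.5:
  [0→1]: (0.00+36.00)/2 × 1 = 18.0
  [1→2]: (36.00+33.39)/2 × 1 = 34.695
  [2→2.5]: (33.39+28.99)/2 × 0.5 = 15.595
  Sum = 68.29 µg/mL·hr
k_e = ln2 / t½ = 0.693147 / 1.61 = 0.4305 hr^-1
Extrapolated tail: C_last / k_e = 28.99 / 0.4305 = 67.340
AUC_0→∞ = 68.29 + 67.340 = 135.63 µg/mL·hr

AUC = 135.6 µg/mL·hr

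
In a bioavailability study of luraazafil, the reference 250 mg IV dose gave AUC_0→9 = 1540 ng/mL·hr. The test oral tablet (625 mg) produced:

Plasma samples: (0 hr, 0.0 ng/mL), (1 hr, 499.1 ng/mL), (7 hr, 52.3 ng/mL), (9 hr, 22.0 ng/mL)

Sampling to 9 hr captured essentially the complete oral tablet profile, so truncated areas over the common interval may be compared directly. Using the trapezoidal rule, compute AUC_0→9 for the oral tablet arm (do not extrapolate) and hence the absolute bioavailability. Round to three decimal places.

F = 0.514

Trapezoidal AUC_0→9 (oral tablet):
  [0→1]: (0.0+499.1)/2 × 1 = 249.55
  [1→7]: (499.1+52.3)/2 × 6 = 1654.2
  [7→9]: (52.3+22.0)/2 × 2 = 74.3
  Sum = 1978.05 ng/mL·hr
F = (AUC_ev/D_ev)/(AUC_iv/D_iv) = (1978.05/625)/(1540/250) = 3.16488/6.16 = 0.5138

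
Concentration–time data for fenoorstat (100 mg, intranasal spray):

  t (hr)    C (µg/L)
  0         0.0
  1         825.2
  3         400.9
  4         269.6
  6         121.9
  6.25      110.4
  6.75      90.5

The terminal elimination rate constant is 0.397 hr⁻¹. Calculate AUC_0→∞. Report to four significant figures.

AUC = 2673 µg/L·hr

Trapezoidal AUC_0→6.75:
  [0→1]: (0.0+825.2)/2 × 1 = 412.6
  [1→3]: (825.2+400.9)/2 × 2 = 1226.1
  [3→4]: (400.9+269.6)/2 × 1 = 335.25
  [4→6]: (269.6+121.9)/2 × 2 = 391.5
  [6→6.25]: (121.9+110.4)/2 × 0.25 = 29.0375
  [6.25→6.75]: (110.4+90.5)/2 × 0.5 = 50.225
  Sum = 2444.7125 µg/L·hr
Extrapolated tail: C_last / k_e = 90.5 / 0.397 = 227.960
AUC_0→∞ = 2444.7125 + 227.960 = 2672.6725 µg/L·hr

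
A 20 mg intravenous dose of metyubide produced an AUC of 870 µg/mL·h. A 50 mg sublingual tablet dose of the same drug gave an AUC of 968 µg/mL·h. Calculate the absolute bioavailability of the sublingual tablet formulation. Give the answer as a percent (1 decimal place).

F = 44.5%

F = (AUC_ev / D_ev) / (AUC_iv / D_iv)
  = (968/50) / (870/20)
  = 19.36 / 43.5 = 0.4451
  = 44.51%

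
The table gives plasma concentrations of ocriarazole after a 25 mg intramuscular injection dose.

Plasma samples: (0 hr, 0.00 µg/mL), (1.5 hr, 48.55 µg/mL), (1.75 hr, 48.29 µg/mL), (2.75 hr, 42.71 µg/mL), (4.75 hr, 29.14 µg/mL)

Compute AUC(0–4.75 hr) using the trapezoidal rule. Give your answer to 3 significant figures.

Trapezoidal AUC_0→4.75:
  [0→1.5]: (0.00+48.55)/2 × 1.5 = 36.4125
  [1.5→1.75]: (48.55+48.29)/2 × 0.25 = 12.105
  [1.75→2.75]: (48.29+42.71)/2 × 1 = 45.5
  [2.75→4.75]: (42.71+29.14)/2 × 2 = 71.85
  Sum = 165.8675 µg/mL·hr

AUC = 166 µg/mL·hr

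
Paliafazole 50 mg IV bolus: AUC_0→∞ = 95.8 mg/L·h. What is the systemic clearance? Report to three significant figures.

CL = 0.522 L/h

CL = Dose_iv / AUC_0→∞
   = 50 / 95.8 = 0.521921 L/h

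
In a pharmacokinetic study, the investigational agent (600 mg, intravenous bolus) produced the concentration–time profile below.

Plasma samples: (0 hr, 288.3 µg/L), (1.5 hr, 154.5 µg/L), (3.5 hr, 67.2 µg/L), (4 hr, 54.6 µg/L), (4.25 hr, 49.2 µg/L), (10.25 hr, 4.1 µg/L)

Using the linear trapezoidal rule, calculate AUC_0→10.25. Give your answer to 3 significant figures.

AUC = 757 µg/L·hr

Trapezoidal AUC_0→10.25:
  [0→1.5]: (288.3+154.5)/2 × 1.5 = 332.1
  [1.5→3.5]: (154.5+67.2)/2 × 2 = 221.7
  [3.5→4]: (67.2+54.6)/2 × 0.5 = 30.45
  [4→4.25]: (54.6+49.2)/2 × 0.25 = 12.975
  [4.25→10.25]: (49.2+4.1)/2 × 6 = 159.9
  Sum = 757.125 µg/L·hr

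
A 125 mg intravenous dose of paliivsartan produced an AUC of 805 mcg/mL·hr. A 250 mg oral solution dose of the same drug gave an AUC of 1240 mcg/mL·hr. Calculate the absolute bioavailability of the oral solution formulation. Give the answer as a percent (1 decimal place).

F = 77.0%

F = (AUC_ev / D_ev) / (AUC_iv / D_iv)
  = (1240/250) / (805/125)
  = 4.96 / 6.44 = 0.7702
  = 77.02%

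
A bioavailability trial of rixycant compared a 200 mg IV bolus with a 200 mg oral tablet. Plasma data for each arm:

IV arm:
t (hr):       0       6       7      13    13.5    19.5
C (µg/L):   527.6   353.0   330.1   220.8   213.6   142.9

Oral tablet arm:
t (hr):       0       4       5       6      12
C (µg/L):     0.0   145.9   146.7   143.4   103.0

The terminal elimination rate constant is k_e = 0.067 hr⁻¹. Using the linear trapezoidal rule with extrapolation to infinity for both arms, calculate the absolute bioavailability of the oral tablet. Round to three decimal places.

F = 0.360

Trapezoidal AUC_0→19.5 (IV):
  [0→6]: (527.6+353.0)/2 × 6 = 2641.8
  [6→7]: (353.0+330.1)/2 × 1 = 341.55
  [7→13]: (330.1+220.8)/2 × 6 = 1652.7
  [13→13.5]: (220.8+213.6)/2 × 0.5 = 108.6
  [13.5→19.5]: (213.6+142.9)/2 × 6 = 1069.5
  Sum = 5814.15 µg/L·hr
IV tail: 142.9/0.067 = 2132.836; AUC_iv,0→∞ = 5814.15 + 2132.836 = 7946.986 µg/L·hr
Trapezoidal AUC_0→12 (oral tablet):
  [0→4]: (0.0+145.9)/2 × 4 = 291.8
  [4→5]: (145.9+146.7)/2 × 1 = 146.3
  [5→6]: (146.7+143.4)/2 × 1 = 145.05
  [6→12]: (143.4+103.0)/2 × 6 = 739.2
  Sum = 1322.35 µg/L·hr
oral tablet tail: 103.0/0.067 = 1537.313; AUC_ev,0→∞ = 1322.35 + 1537.313 = 2859.663 µg/L·hr
F = (AUC_ev/D_ev)/(AUC_iv/D_iv) = (2859.663/200)/(7946.986/200) = 14.298315/39.73493 = 0.3598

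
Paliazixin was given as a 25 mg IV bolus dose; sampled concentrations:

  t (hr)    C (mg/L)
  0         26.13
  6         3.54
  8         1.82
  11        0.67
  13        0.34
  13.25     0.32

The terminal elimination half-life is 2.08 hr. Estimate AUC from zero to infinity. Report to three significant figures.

AUC = 100 mg/L·hr

Trapezoidal AUC_0→13.25:
  [0→6]: (26.13+3.54)/2 × 6 = 89.01
  [6→8]: (3.54+1.82)/2 × 2 = 5.36
  [8→11]: (1.82+0.67)/2 × 3 = 3.735
  [11→13]: (0.67+0.34)/2 × 2 = 1.01
  [13→13.25]: (0.34+0.32)/2 × 0.25 = 0.0825
  Sum = 99.1975 mg/L·hr
k_e = ln2 / t½ = 0.693147 / 2.08 = 0.3332 hr^-1
Extrapolated tail: C_last / k_e = 0.32 / 0.3332 = 0.960
AUC_0→∞ = 99.1975 + 0.960 = 100.1575 mg/L·hr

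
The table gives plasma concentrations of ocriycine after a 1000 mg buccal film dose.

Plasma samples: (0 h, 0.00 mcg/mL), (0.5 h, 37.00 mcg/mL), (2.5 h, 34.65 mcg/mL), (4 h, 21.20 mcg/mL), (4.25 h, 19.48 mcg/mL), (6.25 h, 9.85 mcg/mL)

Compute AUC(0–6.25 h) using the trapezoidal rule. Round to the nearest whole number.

AUC = 157 mcg/mL·h

Trapezoidal AUC_0→6.25:
  [0→0.5]: (0.00+37.00)/2 × 0.5 = 9.25
  [0.5→2.5]: (37.00+34.65)/2 × 2 = 71.65
  [2.5→4]: (34.65+21.20)/2 × 1.5 = 41.8875
  [4→4.25]: (21.20+19.48)/2 × 0.25 = 5.085
  [4.25→6.25]: (19.48+9.85)/2 × 2 = 29.33
  Sum = 157.2025 mcg/mL·h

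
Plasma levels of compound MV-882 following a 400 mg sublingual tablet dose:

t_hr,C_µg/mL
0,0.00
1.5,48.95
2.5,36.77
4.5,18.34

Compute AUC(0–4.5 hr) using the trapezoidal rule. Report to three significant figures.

AUC = 135 µg/mL·hr

Trapezoidal AUC_0→4.5:
  [0→1.5]: (0.00+48.95)/2 × 1.5 = 36.7125
  [1.5→2.5]: (48.95+36.77)/2 × 1 = 42.86
  [2.5→4.5]: (36.77+18.34)/2 × 2 = 55.11
  Sum = 134.6825 µg/mL·hr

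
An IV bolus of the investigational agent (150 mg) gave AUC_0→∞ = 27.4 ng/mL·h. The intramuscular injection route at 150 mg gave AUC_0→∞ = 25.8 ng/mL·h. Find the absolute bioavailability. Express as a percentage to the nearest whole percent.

F = (AUC_ev / D_ev) / (AUC_iv / D_iv)
  = (25.8/150) / (27.4/150)
  = 0.172 / 0.182667 = 0.9416
  = 94.16%

F = 94%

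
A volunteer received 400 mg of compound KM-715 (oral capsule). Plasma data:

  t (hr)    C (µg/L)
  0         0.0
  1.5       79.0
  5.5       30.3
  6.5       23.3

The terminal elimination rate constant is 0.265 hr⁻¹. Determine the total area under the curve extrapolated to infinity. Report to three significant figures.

AUC = 393 µg/L·hr

Trapezoidal AUC_0→6.5:
  [0→1.5]: (0.0+79.0)/2 × 1.5 = 59.25
  [1.5→5.5]: (79.0+30.3)/2 × 4 = 218.6
  [5.5→6.5]: (30.3+23.3)/2 × 1 = 26.8
  Sum = 304.65 µg/L·hr
Extrapolated tail: C_last / k_e = 23.3 / 0.265 = 87.925
AUC_0→∞ = 304.65 + 87.925 = 392.575 µg/L·hr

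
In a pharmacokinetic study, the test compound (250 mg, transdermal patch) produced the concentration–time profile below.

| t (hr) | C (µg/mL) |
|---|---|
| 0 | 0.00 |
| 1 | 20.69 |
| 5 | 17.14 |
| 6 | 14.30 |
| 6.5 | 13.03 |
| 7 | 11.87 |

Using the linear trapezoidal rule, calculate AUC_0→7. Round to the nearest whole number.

AUC = 115 µg/mL·hr

Trapezoidal AUC_0→7:
  [0→1]: (0.00+20.69)/2 × 1 = 10.345
  [1→5]: (20.69+17.14)/2 × 4 = 75.66
  [5→6]: (17.14+14.30)/2 × 1 = 15.72
  [6→6.5]: (14.30+13.03)/2 × 0.5 = 6.8325
  [6.5→7]: (13.03+11.87)/2 × 0.5 = 6.225
  Sum = 114.7825 µg/mL·hr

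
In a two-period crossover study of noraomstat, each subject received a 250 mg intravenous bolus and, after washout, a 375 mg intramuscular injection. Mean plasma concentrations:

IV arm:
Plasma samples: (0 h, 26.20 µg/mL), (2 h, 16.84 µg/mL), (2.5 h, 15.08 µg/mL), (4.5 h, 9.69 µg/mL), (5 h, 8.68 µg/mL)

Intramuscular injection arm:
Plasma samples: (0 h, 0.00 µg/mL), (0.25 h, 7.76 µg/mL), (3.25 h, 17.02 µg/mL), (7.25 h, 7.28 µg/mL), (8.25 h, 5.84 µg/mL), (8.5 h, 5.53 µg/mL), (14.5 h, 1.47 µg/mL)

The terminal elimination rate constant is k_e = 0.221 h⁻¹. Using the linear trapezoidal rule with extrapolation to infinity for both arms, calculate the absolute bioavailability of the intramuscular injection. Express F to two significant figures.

Trapezoidal AUC_0→5 (IV):
  [0→2]: (26.20+16.84)/2 × 2 = 43.04
  [2→2.5]: (16.84+15.08)/2 × 0.5 = 7.98
  [2.5→4.5]: (15.08+9.69)/2 × 2 = 24.77
  [4.5→5]: (9.69+8.68)/2 × 0.5 = 4.5925
  Sum = 80.3825 µg/mL·h
IV tail: 8.68/0.221 = 39.276; AUC_iv,0→∞ = 80.3825 + 39.276 = 119.6585 µg/mL·h
Trapezoidal AUC_0→14.5 (intramuscular injection):
  [0→0.25]: (0.00+7.76)/2 × 0.25 = 0.97
  [0.25→3.25]: (7.76+17.02)/2 × 3 = 37.17
  [3.25→7.25]: (17.02+7.28)/2 × 4 = 48.6
  [7.25→8.25]: (7.28+5.84)/2 × 1 = 6.56
  [8.25→8.5]: (5.84+5.53)/2 × 0.25 = 1.42125
  [8.5→14.5]: (5.53+1.47)/2 × 6 = 21.0
  Sum = 115.72125 µg/mL·h
intramuscular injection tail: 1.47/0.221 = 6.652; AUC_ev,0→∞ = 115.72125 + 6.652 = 122.37325 µg/mL·h
F = (AUC_ev/D_ev)/(AUC_iv/D_iv) = (122.37325/375)/(119.6585/250) = 0.326329/0.478634 = 0.6818

F = 0.68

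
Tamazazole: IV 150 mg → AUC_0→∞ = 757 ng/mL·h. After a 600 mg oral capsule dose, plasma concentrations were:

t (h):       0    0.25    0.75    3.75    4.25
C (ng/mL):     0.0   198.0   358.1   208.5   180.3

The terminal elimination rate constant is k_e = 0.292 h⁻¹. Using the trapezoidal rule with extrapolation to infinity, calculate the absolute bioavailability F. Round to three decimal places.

Trapezoidal AUC_0→4.25 (oral capsule):
  [0→0.25]: (0.0+198.0)/2 × 0.25 = 24.75
  [0.25→0.75]: (198.0+358.1)/2 × 0.5 = 139.025
  [0.75→3.75]: (358.1+208.5)/2 × 3 = 849.9
  [3.75→4.25]: (208.5+180.3)/2 × 0.5 = 97.2
  Sum = 1110.875 ng/mL·h
Tail: C_last/k_e = 180.3/0.292 = 617.466
AUC_0→∞ (oral capsule) = 1110.875 + 617.466 = 1728.341 ng/mL·h
F = (AUC_ev/D_ev)/(AUC_iv/D_iv) = (1728.341/600)/(757/150) = 2.88057/5.04667 = 0.5708

F = 0.571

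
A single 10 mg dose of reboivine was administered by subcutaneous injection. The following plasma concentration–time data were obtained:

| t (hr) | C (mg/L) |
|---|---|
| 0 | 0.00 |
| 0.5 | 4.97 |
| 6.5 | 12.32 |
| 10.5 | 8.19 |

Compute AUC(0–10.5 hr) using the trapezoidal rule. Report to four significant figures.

AUC = 94.13 mg/L·hr

Trapezoidal AUC_0→10.5:
  [0→0.5]: (0.00+4.97)/2 × 0.5 = 1.2425
  [0.5→6.5]: (4.97+12.32)/2 × 6 = 51.87
  [6.5→10.5]: (12.32+8.19)/2 × 4 = 41.02
  Sum = 94.1325 mg/L·hr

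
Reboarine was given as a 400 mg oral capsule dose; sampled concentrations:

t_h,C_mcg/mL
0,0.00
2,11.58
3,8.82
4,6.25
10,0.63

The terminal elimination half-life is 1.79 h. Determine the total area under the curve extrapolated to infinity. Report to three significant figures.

AUC = 51.6 mcg/mL·h

Trapezoidal AUC_0→10:
  [0→2]: (0.00+11.58)/2 × 2 = 11.58
  [2→3]: (11.58+8.82)/2 × 1 = 10.2
  [3→4]: (8.82+6.25)/2 × 1 = 7.535
  [4→10]: (6.25+0.63)/2 × 6 = 20.64
  Sum = 49.955 mcg/mL·h
k_e = ln2 / t½ = 0.693147 / 1.79 = 0.3872 h^-1
Extrapolated tail: C_last / k_e = 0.63 / 0.3872 = 1.627
AUC_0→∞ = 49.955 + 1.627 = 51.582 mcg/mL·h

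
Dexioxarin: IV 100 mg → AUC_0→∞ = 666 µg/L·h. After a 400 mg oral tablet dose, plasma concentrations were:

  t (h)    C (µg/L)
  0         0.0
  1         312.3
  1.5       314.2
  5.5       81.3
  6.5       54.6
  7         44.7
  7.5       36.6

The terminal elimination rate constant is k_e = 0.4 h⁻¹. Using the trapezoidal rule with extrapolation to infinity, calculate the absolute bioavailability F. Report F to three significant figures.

F = 0.491

Trapezoidal AUC_0→7.5 (oral tablet):
  [0→1]: (0.0+312.3)/2 × 1 = 156.15
  [1→1.5]: (312.3+314.2)/2 × 0.5 = 156.625
  [1.5→5.5]: (314.2+81.3)/2 × 4 = 791.0
  [5.5→6.5]: (81.3+54.6)/2 × 1 = 67.95
  [6.5→7]: (54.6+44.7)/2 × 0.5 = 24.825
  [7→7.5]: (44.7+36.6)/2 × 0.5 = 20.325
  Sum = 1216.875 µg/L·h
Tail: C_last/k_e = 36.6/0.4 = 91.500
AUC_0→∞ (oral tablet) = 1216.875 + 91.500 = 1308.375 µg/L·h
F = (AUC_ev/D_ev)/(AUC_iv/D_iv) = (1308.375/400)/(666/100) = 3.2709375/6.66 = 0.4911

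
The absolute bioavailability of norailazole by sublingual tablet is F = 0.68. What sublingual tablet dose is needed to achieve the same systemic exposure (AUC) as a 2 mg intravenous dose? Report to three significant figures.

For equal systemic exposure: F × D_ev = D_iv
D_ev = D_iv / F = 2 / 0.68 = 2.94118 mg

D_sublingual = 2.94 mg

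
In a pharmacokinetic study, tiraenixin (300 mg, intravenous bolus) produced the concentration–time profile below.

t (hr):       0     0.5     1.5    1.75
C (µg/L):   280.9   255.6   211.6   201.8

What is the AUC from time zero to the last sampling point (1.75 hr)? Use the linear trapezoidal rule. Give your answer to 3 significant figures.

AUC = 419 µg/L·hr

Trapezoidal AUC_0→1.75:
  [0→0.5]: (280.9+255.6)/2 × 0.5 = 134.125
  [0.5→1.5]: (255.6+211.6)/2 × 1 = 233.6
  [1.5→1.75]: (211.6+201.8)/2 × 0.25 = 51.675
  Sum = 419.4 µg/L·hr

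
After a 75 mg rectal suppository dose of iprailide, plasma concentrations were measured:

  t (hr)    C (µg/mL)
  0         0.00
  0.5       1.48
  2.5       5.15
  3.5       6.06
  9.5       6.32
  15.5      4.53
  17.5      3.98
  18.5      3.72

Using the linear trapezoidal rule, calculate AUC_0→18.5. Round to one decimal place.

AUC = 94.7 µg/mL·hr

Trapezoidal AUC_0→18.5:
  [0→0.5]: (0.00+1.48)/2 × 0.5 = 0.37
  [0.5→2.5]: (1.48+5.15)/2 × 2 = 6.63
  [2.5→3.5]: (5.15+6.06)/2 × 1 = 5.605
  [3.5→9.5]: (6.06+6.32)/2 × 6 = 37.14
  [9.5→15.5]: (6.32+4.53)/2 × 6 = 32.55
  [15.5→17.5]: (4.53+3.98)/2 × 2 = 8.51
  [17.5→18.5]: (3.98+3.72)/2 × 1 = 3.85
  Sum = 94.655 µg/mL·hr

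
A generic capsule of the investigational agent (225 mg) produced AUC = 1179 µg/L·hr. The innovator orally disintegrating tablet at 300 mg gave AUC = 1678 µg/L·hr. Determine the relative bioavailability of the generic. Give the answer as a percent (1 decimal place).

F_rel = 93.7%

F_rel = (AUC_test/D_test) / (AUC_ref/D_ref)
      = (1179/225) / (1678/300)
      = 5.24 / 5.59333 = 0.9368 = 93.68%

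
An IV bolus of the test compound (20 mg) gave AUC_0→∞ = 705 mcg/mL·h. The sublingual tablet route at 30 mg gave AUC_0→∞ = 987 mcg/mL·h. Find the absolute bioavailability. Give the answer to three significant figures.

F = (AUC_ev / D_ev) / (AUC_iv / D_iv)
  = (987/30) / (705/20)
  = 32.9 / 35.25 = 0.9333

F = 0.933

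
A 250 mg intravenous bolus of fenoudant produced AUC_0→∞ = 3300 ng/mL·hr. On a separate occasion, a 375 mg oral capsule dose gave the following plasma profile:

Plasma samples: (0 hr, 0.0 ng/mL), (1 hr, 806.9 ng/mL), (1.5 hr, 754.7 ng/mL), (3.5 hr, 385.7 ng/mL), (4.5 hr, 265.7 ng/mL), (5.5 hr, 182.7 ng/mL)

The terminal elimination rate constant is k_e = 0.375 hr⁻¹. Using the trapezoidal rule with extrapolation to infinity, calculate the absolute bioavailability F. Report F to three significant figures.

F = 0.600

Trapezoidal AUC_0→5.5 (oral capsule):
  [0→1]: (0.0+806.9)/2 × 1 = 403.45
  [1→1.5]: (806.9+754.7)/2 × 0.5 = 390.4
  [1.5→3.5]: (754.7+385.7)/2 × 2 = 1140.4
  [3.5→4.5]: (385.7+265.7)/2 × 1 = 325.7
  [4.5→5.5]: (265.7+182.7)/2 × 1 = 224.2
  Sum = 2484.15 ng/mL·hr
Tail: C_last/k_e = 182.7/0.375 = 487.200
AUC_0→∞ (oral capsule) = 2484.15 + 487.200 = 2971.35 ng/mL·hr
F = (AUC_ev/D_ev)/(AUC_iv/D_iv) = (2971.35/375)/(3300/250) = 7.9236/13.2 = 0.6003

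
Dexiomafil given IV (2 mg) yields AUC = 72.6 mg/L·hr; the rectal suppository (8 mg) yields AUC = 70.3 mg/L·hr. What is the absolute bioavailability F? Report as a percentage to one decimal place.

F = 24.2%

F = (AUC_ev / D_ev) / (AUC_iv / D_iv)
  = (70.3/8) / (72.6/2)
  = 8.7875 / 36.3 = 0.2421
  = 24.21%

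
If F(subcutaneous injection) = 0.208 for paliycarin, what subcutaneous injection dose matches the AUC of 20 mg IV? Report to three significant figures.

For equal systemic exposure: F × D_ev = D_iv
D_ev = D_iv / F = 20 / 0.208 = 96.1538 mg

D_subcutaneous = 96.2 mg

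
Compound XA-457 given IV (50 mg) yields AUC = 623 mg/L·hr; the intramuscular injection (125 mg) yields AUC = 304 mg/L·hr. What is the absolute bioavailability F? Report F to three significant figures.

F = 0.195

F = (AUC_ev / D_ev) / (AUC_iv / D_iv)
  = (304/125) / (623/50)
  = 2.432 / 12.46 = 0.1952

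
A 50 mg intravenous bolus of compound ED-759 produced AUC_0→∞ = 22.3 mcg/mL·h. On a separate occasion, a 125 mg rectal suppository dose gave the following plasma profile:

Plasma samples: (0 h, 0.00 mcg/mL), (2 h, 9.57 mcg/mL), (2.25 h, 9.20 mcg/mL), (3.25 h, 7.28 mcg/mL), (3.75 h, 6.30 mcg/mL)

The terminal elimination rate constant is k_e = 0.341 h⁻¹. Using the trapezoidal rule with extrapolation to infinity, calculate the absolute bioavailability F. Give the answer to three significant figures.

Trapezoidal AUC_0→3.75 (rectal suppository):
  [0→2]: (0.00+9.57)/2 × 2 = 9.57
  [2→2.25]: (9.57+9.20)/2 × 0.25 = 2.34625
  [2.25→3.25]: (9.20+7.28)/2 × 1 = 8.24
  [3.25→3.75]: (7.28+6.30)/2 × 0.5 = 3.395
  Sum = 23.55125 mcg/mL·h
Tail: C_last/k_e = 6.30/0.341 = 18.475
AUC_0→∞ (rectal suppository) = 23.55125 + 18.475 = 42.02625 mcg/mL·h
F = (AUC_ev/D_ev)/(AUC_iv/D_iv) = (42.02625/125)/(22.3/50) = 0.33621/0.446 = 0.7538

F = 0.754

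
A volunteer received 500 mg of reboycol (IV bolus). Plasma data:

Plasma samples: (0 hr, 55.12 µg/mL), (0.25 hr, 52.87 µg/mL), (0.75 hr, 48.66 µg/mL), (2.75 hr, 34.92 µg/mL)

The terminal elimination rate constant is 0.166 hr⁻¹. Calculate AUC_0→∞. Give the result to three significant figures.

AUC = 333 µg/mL·hr

Trapezoidal AUC_0→2.75:
  [0→0.25]: (55.12+52.87)/2 × 0.25 = 13.49875
  [0.25→0.75]: (52.87+48.66)/2 × 0.5 = 25.3825
  [0.75→2.75]: (48.66+34.92)/2 × 2 = 83.58
  Sum = 122.46125 µg/mL·hr
Extrapolated tail: C_last / k_e = 34.92 / 0.166 = 210.361
AUC_0→∞ = 122.46125 + 210.361 = 332.82225 µg/mL·hr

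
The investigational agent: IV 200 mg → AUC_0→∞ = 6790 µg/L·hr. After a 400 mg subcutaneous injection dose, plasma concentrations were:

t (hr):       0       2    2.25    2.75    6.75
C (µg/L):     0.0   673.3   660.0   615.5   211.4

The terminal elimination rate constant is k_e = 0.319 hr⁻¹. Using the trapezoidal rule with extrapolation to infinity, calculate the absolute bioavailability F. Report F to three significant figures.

F = 0.256

Trapezoidal AUC_0→6.75 (subcutaneous injection):
  [0→2]: (0.0+673.3)/2 × 2 = 673.3
  [2→2.25]: (673.3+660.0)/2 × 0.25 = 166.6625
  [2.25→2.75]: (660.0+615.5)/2 × 0.5 = 318.875
  [2.75→6.75]: (615.5+211.4)/2 × 4 = 1653.8
  Sum = 2812.6375 µg/L·hr
Tail: C_last/k_e = 211.4/0.319 = 662.696
AUC_0→∞ (subcutaneous injection) = 2812.6375 + 662.696 = 3475.3335 µg/L·hr
F = (AUC_ev/D_ev)/(AUC_iv/D_iv) = (3475.3335/400)/(6790/200) = 8.68833/33.95 = 0.2559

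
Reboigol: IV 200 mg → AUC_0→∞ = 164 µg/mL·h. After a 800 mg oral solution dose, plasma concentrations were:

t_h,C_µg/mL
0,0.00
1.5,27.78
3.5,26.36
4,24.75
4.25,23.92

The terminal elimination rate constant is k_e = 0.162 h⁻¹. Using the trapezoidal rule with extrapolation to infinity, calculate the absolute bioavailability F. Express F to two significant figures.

Trapezoidal AUC_0→4.25 (oral solution):
  [0→1.5]: (0.00+27.78)/2 × 1.5 = 20.835
  [1.5→3.5]: (27.78+26.36)/2 × 2 = 54.14
  [3.5→4]: (26.36+24.75)/2 × 0.5 = 12.7775
  [4→4.25]: (24.75+23.92)/2 × 0.25 = 6.08375
  Sum = 93.83625 µg/mL·h
Tail: C_last/k_e = 23.92/0.162 = 147.654
AUC_0→∞ (oral solution) = 93.83625 + 147.654 = 241.49025 µg/mL·h
F = (AUC_ev/D_ev)/(AUC_iv/D_iv) = (241.49025/800)/(164/200) = 0.301863/0.82 = 0.3681

F = 0.37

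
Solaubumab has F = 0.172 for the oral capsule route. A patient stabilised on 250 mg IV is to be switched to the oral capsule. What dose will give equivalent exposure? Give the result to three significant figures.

D_oral = 1450 mg

For equal systemic exposure: F × D_ev = D_iv
D_ev = D_iv / F = 250 / 0.172 = 1453.49 mg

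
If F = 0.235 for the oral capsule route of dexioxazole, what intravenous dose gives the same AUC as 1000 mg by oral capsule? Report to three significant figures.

Systemic exposure from an extravascular dose = F × D_ev, so the equivalent IV dose is F × D_ev.
D_iv = F × D_ev = 0.235 × 1000 = 235 mg

D_iv = 235 mg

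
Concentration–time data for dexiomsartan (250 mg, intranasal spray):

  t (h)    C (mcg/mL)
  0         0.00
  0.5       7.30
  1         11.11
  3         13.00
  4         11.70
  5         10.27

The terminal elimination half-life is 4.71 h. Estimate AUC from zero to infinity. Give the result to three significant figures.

Trapezoidal AUC_0→5:
  [0→0.5]: (0.00+7.30)/2 × 0.5 = 1.825
  [0.5→1]: (7.30+11.11)/2 × 0.5 = 4.6025
  [1→3]: (11.11+13.00)/2 × 2 = 24.11
  [3→4]: (13.00+11.70)/2 × 1 = 12.35
  [4→5]: (11.70+10.27)/2 × 1 = 10.985
  Sum = 53.8725 mcg/mL·h
k_e = ln2 / t½ = 0.693147 / 4.71 = 0.1472 h^-1
Extrapolated tail: C_last / k_e = 10.27 / 0.1472 = 69.769
AUC_0→∞ = 53.8725 + 69.769 = 123.6415 mcg/mL·h

AUC = 124 mcg/mL·h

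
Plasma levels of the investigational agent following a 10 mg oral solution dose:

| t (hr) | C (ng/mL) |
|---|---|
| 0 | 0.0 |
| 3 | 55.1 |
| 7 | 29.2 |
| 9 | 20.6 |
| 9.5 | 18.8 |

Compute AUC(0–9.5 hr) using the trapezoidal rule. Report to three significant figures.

AUC = 311 ng/mL·hr

Trapezoidal AUC_0→9.5:
  [0→3]: (0.0+55.1)/2 × 3 = 82.65
  [3→7]: (55.1+29.2)/2 × 4 = 168.6
  [7→9]: (29.2+20.6)/2 × 2 = 49.8
  [9→9.5]: (20.6+18.8)/2 × 0.5 = 9.85
  Sum = 310.9 ng/mL·hr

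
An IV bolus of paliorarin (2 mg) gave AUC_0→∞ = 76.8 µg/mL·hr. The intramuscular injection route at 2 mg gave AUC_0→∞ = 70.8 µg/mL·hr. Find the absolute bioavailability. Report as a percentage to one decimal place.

F = 92.2%

F = (AUC_ev / D_ev) / (AUC_iv / D_iv)
  = (70.8/2) / (76.8/2)
  = 35.4 / 38.4 = 0.9219
  = 92.19%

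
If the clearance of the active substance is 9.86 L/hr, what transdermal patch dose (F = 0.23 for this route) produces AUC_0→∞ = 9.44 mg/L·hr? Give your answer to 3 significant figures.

Dose = 405 mg

Dose = CL × AUC_0→∞ / F
     = 9.86 × 9.44 / 0.23 = 404.689 mg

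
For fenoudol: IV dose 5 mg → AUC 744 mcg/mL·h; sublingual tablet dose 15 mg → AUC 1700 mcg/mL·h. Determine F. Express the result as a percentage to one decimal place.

F = (AUC_ev / D_ev) / (AUC_iv / D_iv)
  = (1700/15) / (744/5)
  = 113.333 / 148.8 = 0.7616
  = 76.16%

F = 76.2%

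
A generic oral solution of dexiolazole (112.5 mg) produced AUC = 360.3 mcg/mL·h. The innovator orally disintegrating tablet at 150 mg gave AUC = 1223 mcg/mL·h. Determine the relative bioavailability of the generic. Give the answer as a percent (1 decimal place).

F_rel = (AUC_test/D_test) / (AUC_ref/D_ref)
      = (360.3/112.5) / (1223/150)
      = 3.20267 / 8.15333 = 0.3928 = 39.28%

F_rel = 39.3%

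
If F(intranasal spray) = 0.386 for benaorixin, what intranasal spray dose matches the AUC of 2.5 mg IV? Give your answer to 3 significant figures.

For equal systemic exposure: F × D_ev = D_iv
D_ev = D_iv / F = 2.5 / 0.386 = 6.47668 mg

D_intranasal = 6.48 mg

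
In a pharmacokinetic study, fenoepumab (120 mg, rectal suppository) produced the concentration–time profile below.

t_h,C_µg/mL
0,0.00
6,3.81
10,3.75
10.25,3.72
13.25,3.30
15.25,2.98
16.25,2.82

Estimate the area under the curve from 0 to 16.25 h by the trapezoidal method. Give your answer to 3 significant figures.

Trapezoidal AUC_0→16.25:
  [0→6]: (0.00+3.81)/2 × 6 = 11.43
  [6→10]: (3.81+3.75)/2 × 4 = 15.12
  [10→10.25]: (3.75+3.72)/2 × 0.25 = 0.93375
  [10.25→13.25]: (3.72+3.30)/2 × 3 = 10.53
  [13.25→15.25]: (3.30+2.98)/2 × 2 = 6.28
  [15.25→16.25]: (2.98+2.82)/2 × 1 = 2.9
  Sum = 47.19375 µg/mL·h

AUC = 47.2 µg/mL·h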